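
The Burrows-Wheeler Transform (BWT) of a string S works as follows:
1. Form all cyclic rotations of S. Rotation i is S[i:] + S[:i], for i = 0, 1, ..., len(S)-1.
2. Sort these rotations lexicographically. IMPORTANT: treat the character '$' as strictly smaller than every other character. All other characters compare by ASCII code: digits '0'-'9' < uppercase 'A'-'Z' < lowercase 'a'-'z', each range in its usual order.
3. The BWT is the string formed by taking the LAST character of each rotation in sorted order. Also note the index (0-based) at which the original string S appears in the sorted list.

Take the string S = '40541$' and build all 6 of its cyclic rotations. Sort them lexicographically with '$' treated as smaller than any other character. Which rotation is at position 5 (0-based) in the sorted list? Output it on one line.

Answer: 541$40

Derivation:
All 6 rotations (rotation i = S[i:]+S[:i]):
  rot[0] = 40541$
  rot[1] = 0541$4
  rot[2] = 541$40
  rot[3] = 41$405
  rot[4] = 1$4054
  rot[5] = $40541
Sorted (with $ < everything):
  sorted[0] = $40541
  sorted[1] = 0541$4
  sorted[2] = 1$4054
  sorted[3] = 40541$
  sorted[4] = 41$405
  sorted[5] = 541$40
sorted[5] = 541$40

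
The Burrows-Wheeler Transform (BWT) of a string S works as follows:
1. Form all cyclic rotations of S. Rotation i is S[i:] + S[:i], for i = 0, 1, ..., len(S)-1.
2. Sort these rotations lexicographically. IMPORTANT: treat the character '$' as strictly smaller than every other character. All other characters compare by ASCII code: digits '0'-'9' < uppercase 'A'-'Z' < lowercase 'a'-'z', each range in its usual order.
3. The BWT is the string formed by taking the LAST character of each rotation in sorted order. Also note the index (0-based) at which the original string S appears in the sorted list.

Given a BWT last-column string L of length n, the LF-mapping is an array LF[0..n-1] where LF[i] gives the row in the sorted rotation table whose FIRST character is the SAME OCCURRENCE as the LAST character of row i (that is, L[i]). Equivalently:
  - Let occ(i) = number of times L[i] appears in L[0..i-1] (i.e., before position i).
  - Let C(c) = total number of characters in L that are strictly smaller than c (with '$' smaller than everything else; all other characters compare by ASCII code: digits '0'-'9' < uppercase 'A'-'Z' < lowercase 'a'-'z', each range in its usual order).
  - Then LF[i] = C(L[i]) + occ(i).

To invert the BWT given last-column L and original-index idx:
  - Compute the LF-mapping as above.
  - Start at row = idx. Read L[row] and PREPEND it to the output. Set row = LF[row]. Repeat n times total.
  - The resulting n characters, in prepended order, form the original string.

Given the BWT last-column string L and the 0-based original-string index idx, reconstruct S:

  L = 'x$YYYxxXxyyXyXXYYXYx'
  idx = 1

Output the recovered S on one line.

Answer: XYXxXyYxYXxYXYyYxyx$

Derivation:
LF mapping: 12 0 6 7 8 13 14 1 15 17 18 2 19 3 4 9 10 5 11 16
Walk LF starting at row 1, prepending L[row]:
  step 1: row=1, L[1]='$', prepend. Next row=LF[1]=0
  step 2: row=0, L[0]='x', prepend. Next row=LF[0]=12
  step 3: row=12, L[12]='y', prepend. Next row=LF[12]=19
  step 4: row=19, L[19]='x', prepend. Next row=LF[19]=16
  step 5: row=16, L[16]='Y', prepend. Next row=LF[16]=10
  step 6: row=10, L[10]='y', prepend. Next row=LF[10]=18
  step 7: row=18, L[18]='Y', prepend. Next row=LF[18]=11
  step 8: row=11, L[11]='X', prepend. Next row=LF[11]=2
  step 9: row=2, L[2]='Y', prepend. Next row=LF[2]=6
  step 10: row=6, L[6]='x', prepend. Next row=LF[6]=14
  step 11: row=14, L[14]='X', prepend. Next row=LF[14]=4
  step 12: row=4, L[4]='Y', prepend. Next row=LF[4]=8
  step 13: row=8, L[8]='x', prepend. Next row=LF[8]=15
  step 14: row=15, L[15]='Y', prepend. Next row=LF[15]=9
  step 15: row=9, L[9]='y', prepend. Next row=LF[9]=17
  step 16: row=17, L[17]='X', prepend. Next row=LF[17]=5
  step 17: row=5, L[5]='x', prepend. Next row=LF[5]=13
  step 18: row=13, L[13]='X', prepend. Next row=LF[13]=3
  step 19: row=3, L[3]='Y', prepend. Next row=LF[3]=7
  step 20: row=7, L[7]='X', prepend. Next row=LF[7]=1
Reversed output: XYXxXyYxYXxYXYyYxyx$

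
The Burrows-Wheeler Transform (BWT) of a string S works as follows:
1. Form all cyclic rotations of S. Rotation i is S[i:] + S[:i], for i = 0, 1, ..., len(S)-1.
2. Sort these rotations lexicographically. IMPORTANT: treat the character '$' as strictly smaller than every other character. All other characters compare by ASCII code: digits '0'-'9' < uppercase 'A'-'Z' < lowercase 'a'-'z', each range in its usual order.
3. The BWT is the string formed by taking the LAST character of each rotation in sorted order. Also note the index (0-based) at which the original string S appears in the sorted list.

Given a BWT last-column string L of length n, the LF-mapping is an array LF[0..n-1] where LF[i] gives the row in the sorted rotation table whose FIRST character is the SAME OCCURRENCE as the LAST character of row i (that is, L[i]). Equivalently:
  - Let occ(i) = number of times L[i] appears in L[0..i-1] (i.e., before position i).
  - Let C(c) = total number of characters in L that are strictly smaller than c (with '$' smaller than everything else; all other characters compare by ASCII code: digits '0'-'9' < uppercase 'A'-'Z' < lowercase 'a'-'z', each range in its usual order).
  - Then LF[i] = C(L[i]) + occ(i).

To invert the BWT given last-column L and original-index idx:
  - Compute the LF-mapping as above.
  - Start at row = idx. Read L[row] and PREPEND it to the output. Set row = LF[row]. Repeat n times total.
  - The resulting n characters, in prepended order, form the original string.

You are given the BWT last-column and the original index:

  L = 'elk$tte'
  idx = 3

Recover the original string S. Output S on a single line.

LF mapping: 1 4 3 0 5 6 2
Walk LF starting at row 3, prepending L[row]:
  step 1: row=3, L[3]='$', prepend. Next row=LF[3]=0
  step 2: row=0, L[0]='e', prepend. Next row=LF[0]=1
  step 3: row=1, L[1]='l', prepend. Next row=LF[1]=4
  step 4: row=4, L[4]='t', prepend. Next row=LF[4]=5
  step 5: row=5, L[5]='t', prepend. Next row=LF[5]=6
  step 6: row=6, L[6]='e', prepend. Next row=LF[6]=2
  step 7: row=2, L[2]='k', prepend. Next row=LF[2]=3
Reversed output: kettle$

Answer: kettle$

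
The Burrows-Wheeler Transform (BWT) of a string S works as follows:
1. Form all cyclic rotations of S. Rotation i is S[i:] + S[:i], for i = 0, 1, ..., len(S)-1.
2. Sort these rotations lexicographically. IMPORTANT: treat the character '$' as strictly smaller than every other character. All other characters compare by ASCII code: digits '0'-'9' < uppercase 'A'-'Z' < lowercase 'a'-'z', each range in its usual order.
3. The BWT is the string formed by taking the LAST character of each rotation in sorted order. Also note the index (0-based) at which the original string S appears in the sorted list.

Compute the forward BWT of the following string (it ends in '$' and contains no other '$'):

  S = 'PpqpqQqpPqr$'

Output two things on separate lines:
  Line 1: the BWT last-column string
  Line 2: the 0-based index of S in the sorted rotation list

Answer: r$pqqqPpQpPq
1

Derivation:
All 12 rotations (rotation i = S[i:]+S[:i]):
  rot[0] = PpqpqQqpPqr$
  rot[1] = pqpqQqpPqr$P
  rot[2] = qpqQqpPqr$Pp
  rot[3] = pqQqpPqr$Ppq
  rot[4] = qQqpPqr$Ppqp
  rot[5] = QqpPqr$Ppqpq
  rot[6] = qpPqr$PpqpqQ
  rot[7] = pPqr$PpqpqQq
  rot[8] = Pqr$PpqpqQqp
  rot[9] = qr$PpqpqQqpP
  rot[10] = r$PpqpqQqpPq
  rot[11] = $PpqpqQqpPqr
Sorted (with $ < everything):
  sorted[0] = $PpqpqQqpPqr  (last char: 'r')
  sorted[1] = PpqpqQqpPqr$  (last char: '$')
  sorted[2] = Pqr$PpqpqQqp  (last char: 'p')
  sorted[3] = QqpPqr$Ppqpq  (last char: 'q')
  sorted[4] = pPqr$PpqpqQq  (last char: 'q')
  sorted[5] = pqQqpPqr$Ppq  (last char: 'q')
  sorted[6] = pqpqQqpPqr$P  (last char: 'P')
  sorted[7] = qQqpPqr$Ppqp  (last char: 'p')
  sorted[8] = qpPqr$PpqpqQ  (last char: 'Q')
  sorted[9] = qpqQqpPqr$Pp  (last char: 'p')
  sorted[10] = qr$PpqpqQqpP  (last char: 'P')
  sorted[11] = r$PpqpqQqpPq  (last char: 'q')
Last column: r$pqqqPpQpPq
Original string S is at sorted index 1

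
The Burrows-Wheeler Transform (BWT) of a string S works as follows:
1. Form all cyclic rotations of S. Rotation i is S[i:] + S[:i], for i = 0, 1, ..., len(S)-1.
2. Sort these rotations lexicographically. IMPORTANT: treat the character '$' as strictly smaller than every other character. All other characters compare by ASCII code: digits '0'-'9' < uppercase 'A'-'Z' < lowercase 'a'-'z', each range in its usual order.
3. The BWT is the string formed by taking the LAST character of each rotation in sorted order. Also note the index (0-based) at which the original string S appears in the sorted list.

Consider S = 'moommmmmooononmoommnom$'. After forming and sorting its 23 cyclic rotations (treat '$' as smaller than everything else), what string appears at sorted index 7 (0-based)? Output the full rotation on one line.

All 23 rotations (rotation i = S[i:]+S[:i]):
  rot[0] = moommmmmooononmoommnom$
  rot[1] = oommmmmooononmoommnom$m
  rot[2] = ommmmmooononmoommnom$mo
  rot[3] = mmmmmooononmoommnom$moo
  rot[4] = mmmmooononmoommnom$moom
  rot[5] = mmmooononmoommnom$moomm
  rot[6] = mmooononmoommnom$moommm
  rot[7] = mooononmoommnom$moommmm
  rot[8] = ooononmoommnom$moommmmm
  rot[9] = oononmoommnom$moommmmmo
  rot[10] = ononmoommnom$moommmmmoo
  rot[11] = nonmoommnom$moommmmmooo
  rot[12] = onmoommnom$moommmmmooon
  rot[13] = nmoommnom$moommmmmooono
  rot[14] = moommnom$moommmmmooonon
  rot[15] = oommnom$moommmmmooononm
  rot[16] = ommnom$moommmmmooononmo
  rot[17] = mmnom$moommmmmooononmoo
  rot[18] = mnom$moommmmmooononmoom
  rot[19] = nom$moommmmmooononmoomm
  rot[20] = om$moommmmmooononmoommn
  rot[21] = m$moommmmmooononmoommno
  rot[22] = $moommmmmooononmoommnom
Sorted (with $ < everything):
  sorted[0] = $moommmmmooononmoommnom
  sorted[1] = m$moommmmmooononmoommno
  sorted[2] = mmmmmooononmoommnom$moo
  sorted[3] = mmmmooononmoommnom$moom
  sorted[4] = mmmooononmoommnom$moomm
  sorted[5] = mmnom$moommmmmooononmoo
  sorted[6] = mmooononmoommnom$moommm
  sorted[7] = mnom$moommmmmooononmoom
  sorted[8] = moommmmmooononmoommnom$
  sorted[9] = moommnom$moommmmmooonon
  sorted[10] = mooononmoommnom$moommmm
  sorted[11] = nmoommnom$moommmmmooono
  sorted[12] = nom$moommmmmooononmoomm
  sorted[13] = nonmoommnom$moommmmmooo
  sorted[14] = om$moommmmmooononmoommn
  sorted[15] = ommmmmooononmoommnom$mo
  sorted[16] = ommnom$moommmmmooononmo
  sorted[17] = onmoommnom$moommmmmooon
  sorted[18] = ononmoommnom$moommmmmoo
  sorted[19] = oommmmmooononmoommnom$m
  sorted[20] = oommnom$moommmmmooononm
  sorted[21] = oononmoommnom$moommmmmo
  sorted[22] = ooononmoommnom$moommmmm
sorted[7] = mnom$moommmmmooononmoom

Answer: mnom$moommmmmooononmoom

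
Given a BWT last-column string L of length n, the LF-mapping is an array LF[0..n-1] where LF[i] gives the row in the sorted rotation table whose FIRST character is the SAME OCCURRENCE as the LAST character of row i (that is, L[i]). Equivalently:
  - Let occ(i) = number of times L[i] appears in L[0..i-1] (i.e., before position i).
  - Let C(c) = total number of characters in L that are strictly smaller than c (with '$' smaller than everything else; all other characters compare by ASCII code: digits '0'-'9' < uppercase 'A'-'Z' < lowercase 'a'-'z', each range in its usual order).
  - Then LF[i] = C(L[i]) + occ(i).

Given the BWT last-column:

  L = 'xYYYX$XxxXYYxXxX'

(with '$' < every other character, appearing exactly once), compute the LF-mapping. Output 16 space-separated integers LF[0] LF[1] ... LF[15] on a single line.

Answer: 11 6 7 8 1 0 2 12 13 3 9 10 14 4 15 5

Derivation:
Char counts: '$':1, 'X':5, 'Y':5, 'x':5
C (first-col start): C('$')=0, C('X')=1, C('Y')=6, C('x')=11
L[0]='x': occ=0, LF[0]=C('x')+0=11+0=11
L[1]='Y': occ=0, LF[1]=C('Y')+0=6+0=6
L[2]='Y': occ=1, LF[2]=C('Y')+1=6+1=7
L[3]='Y': occ=2, LF[3]=C('Y')+2=6+2=8
L[4]='X': occ=0, LF[4]=C('X')+0=1+0=1
L[5]='$': occ=0, LF[5]=C('$')+0=0+0=0
L[6]='X': occ=1, LF[6]=C('X')+1=1+1=2
L[7]='x': occ=1, LF[7]=C('x')+1=11+1=12
L[8]='x': occ=2, LF[8]=C('x')+2=11+2=13
L[9]='X': occ=2, LF[9]=C('X')+2=1+2=3
L[10]='Y': occ=3, LF[10]=C('Y')+3=6+3=9
L[11]='Y': occ=4, LF[11]=C('Y')+4=6+4=10
L[12]='x': occ=3, LF[12]=C('x')+3=11+3=14
L[13]='X': occ=3, LF[13]=C('X')+3=1+3=4
L[14]='x': occ=4, LF[14]=C('x')+4=11+4=15
L[15]='X': occ=4, LF[15]=C('X')+4=1+4=5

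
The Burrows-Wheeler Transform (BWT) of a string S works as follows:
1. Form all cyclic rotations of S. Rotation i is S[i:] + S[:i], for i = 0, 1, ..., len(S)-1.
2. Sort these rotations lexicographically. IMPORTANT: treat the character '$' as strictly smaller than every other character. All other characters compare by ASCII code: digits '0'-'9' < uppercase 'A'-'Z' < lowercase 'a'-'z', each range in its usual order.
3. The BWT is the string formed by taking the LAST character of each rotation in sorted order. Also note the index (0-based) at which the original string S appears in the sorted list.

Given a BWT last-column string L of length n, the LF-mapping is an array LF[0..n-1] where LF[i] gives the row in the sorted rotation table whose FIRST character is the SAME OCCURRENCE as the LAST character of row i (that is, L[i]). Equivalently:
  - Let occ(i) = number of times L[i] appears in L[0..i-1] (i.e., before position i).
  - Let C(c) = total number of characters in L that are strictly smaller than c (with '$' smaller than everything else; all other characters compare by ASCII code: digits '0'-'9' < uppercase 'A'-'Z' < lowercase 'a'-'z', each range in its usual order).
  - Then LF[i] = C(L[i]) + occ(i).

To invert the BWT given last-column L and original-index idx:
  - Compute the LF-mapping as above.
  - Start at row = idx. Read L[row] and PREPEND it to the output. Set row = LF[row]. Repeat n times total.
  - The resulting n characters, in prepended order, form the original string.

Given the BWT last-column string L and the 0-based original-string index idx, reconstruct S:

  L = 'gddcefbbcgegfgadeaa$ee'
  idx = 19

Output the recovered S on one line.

Answer: gdafedegefbcdaegebcag$

Derivation:
LF mapping: 18 8 9 6 11 16 4 5 7 19 12 20 17 21 1 10 13 2 3 0 14 15
Walk LF starting at row 19, prepending L[row]:
  step 1: row=19, L[19]='$', prepend. Next row=LF[19]=0
  step 2: row=0, L[0]='g', prepend. Next row=LF[0]=18
  step 3: row=18, L[18]='a', prepend. Next row=LF[18]=3
  step 4: row=3, L[3]='c', prepend. Next row=LF[3]=6
  step 5: row=6, L[6]='b', prepend. Next row=LF[6]=4
  step 6: row=4, L[4]='e', prepend. Next row=LF[4]=11
  step 7: row=11, L[11]='g', prepend. Next row=LF[11]=20
  step 8: row=20, L[20]='e', prepend. Next row=LF[20]=14
  step 9: row=14, L[14]='a', prepend. Next row=LF[14]=1
  step 10: row=1, L[1]='d', prepend. Next row=LF[1]=8
  step 11: row=8, L[8]='c', prepend. Next row=LF[8]=7
  step 12: row=7, L[7]='b', prepend. Next row=LF[7]=5
  step 13: row=5, L[5]='f', prepend. Next row=LF[5]=16
  step 14: row=16, L[16]='e', prepend. Next row=LF[16]=13
  step 15: row=13, L[13]='g', prepend. Next row=LF[13]=21
  step 16: row=21, L[21]='e', prepend. Next row=LF[21]=15
  step 17: row=15, L[15]='d', prepend. Next row=LF[15]=10
  step 18: row=10, L[10]='e', prepend. Next row=LF[10]=12
  step 19: row=12, L[12]='f', prepend. Next row=LF[12]=17
  step 20: row=17, L[17]='a', prepend. Next row=LF[17]=2
  step 21: row=2, L[2]='d', prepend. Next row=LF[2]=9
  step 22: row=9, L[9]='g', prepend. Next row=LF[9]=19
Reversed output: gdafedegefbcdaegebcag$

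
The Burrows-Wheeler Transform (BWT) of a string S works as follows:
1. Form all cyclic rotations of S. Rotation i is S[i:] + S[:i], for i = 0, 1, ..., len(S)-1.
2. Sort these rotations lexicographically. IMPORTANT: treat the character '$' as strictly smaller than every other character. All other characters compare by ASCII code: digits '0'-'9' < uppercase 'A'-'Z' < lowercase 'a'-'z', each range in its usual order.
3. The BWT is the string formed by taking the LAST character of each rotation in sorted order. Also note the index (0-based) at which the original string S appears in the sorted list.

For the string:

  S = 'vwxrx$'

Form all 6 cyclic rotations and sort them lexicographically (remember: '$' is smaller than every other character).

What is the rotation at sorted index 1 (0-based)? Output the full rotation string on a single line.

All 6 rotations (rotation i = S[i:]+S[:i]):
  rot[0] = vwxrx$
  rot[1] = wxrx$v
  rot[2] = xrx$vw
  rot[3] = rx$vwx
  rot[4] = x$vwxr
  rot[5] = $vwxrx
Sorted (with $ < everything):
  sorted[0] = $vwxrx
  sorted[1] = rx$vwx
  sorted[2] = vwxrx$
  sorted[3] = wxrx$v
  sorted[4] = x$vwxr
  sorted[5] = xrx$vw
sorted[1] = rx$vwx

Answer: rx$vwx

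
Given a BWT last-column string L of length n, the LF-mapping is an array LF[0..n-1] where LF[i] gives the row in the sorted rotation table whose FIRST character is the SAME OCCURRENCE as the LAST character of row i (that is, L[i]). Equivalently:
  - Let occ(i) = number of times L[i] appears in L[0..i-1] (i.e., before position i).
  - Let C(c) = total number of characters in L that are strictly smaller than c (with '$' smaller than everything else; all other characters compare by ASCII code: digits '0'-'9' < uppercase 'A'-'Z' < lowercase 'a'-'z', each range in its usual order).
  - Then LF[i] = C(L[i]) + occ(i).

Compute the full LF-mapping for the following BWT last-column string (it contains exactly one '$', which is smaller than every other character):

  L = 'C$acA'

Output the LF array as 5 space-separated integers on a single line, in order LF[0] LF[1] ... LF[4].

Char counts: '$':1, 'A':1, 'C':1, 'a':1, 'c':1
C (first-col start): C('$')=0, C('A')=1, C('C')=2, C('a')=3, C('c')=4
L[0]='C': occ=0, LF[0]=C('C')+0=2+0=2
L[1]='$': occ=0, LF[1]=C('$')+0=0+0=0
L[2]='a': occ=0, LF[2]=C('a')+0=3+0=3
L[3]='c': occ=0, LF[3]=C('c')+0=4+0=4
L[4]='A': occ=0, LF[4]=C('A')+0=1+0=1

Answer: 2 0 3 4 1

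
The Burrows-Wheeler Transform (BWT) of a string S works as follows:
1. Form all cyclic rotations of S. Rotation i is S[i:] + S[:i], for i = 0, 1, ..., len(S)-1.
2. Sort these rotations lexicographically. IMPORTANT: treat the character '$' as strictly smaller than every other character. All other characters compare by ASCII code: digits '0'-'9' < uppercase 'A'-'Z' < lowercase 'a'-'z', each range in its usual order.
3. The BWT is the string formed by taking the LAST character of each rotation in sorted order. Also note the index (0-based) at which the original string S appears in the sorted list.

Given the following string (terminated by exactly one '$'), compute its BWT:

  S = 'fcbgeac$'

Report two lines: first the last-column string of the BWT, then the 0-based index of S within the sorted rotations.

Answer: cecafg$b
6

Derivation:
All 8 rotations (rotation i = S[i:]+S[:i]):
  rot[0] = fcbgeac$
  rot[1] = cbgeac$f
  rot[2] = bgeac$fc
  rot[3] = geac$fcb
  rot[4] = eac$fcbg
  rot[5] = ac$fcbge
  rot[6] = c$fcbgea
  rot[7] = $fcbgeac
Sorted (with $ < everything):
  sorted[0] = $fcbgeac  (last char: 'c')
  sorted[1] = ac$fcbge  (last char: 'e')
  sorted[2] = bgeac$fc  (last char: 'c')
  sorted[3] = c$fcbgea  (last char: 'a')
  sorted[4] = cbgeac$f  (last char: 'f')
  sorted[5] = eac$fcbg  (last char: 'g')
  sorted[6] = fcbgeac$  (last char: '$')
  sorted[7] = geac$fcb  (last char: 'b')
Last column: cecafg$b
Original string S is at sorted index 6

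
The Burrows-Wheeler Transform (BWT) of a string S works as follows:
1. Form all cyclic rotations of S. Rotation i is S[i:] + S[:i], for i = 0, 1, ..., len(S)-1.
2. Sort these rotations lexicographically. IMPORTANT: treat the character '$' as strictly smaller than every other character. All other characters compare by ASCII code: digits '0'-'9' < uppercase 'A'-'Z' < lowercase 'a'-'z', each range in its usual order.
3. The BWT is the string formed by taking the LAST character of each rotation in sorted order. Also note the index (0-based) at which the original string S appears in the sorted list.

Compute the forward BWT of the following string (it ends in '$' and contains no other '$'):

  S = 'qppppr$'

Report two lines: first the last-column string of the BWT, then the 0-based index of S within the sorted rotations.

Answer: rqppp$p
5

Derivation:
All 7 rotations (rotation i = S[i:]+S[:i]):
  rot[0] = qppppr$
  rot[1] = ppppr$q
  rot[2] = pppr$qp
  rot[3] = ppr$qpp
  rot[4] = pr$qppp
  rot[5] = r$qpppp
  rot[6] = $qppppr
Sorted (with $ < everything):
  sorted[0] = $qppppr  (last char: 'r')
  sorted[1] = ppppr$q  (last char: 'q')
  sorted[2] = pppr$qp  (last char: 'p')
  sorted[3] = ppr$qpp  (last char: 'p')
  sorted[4] = pr$qppp  (last char: 'p')
  sorted[5] = qppppr$  (last char: '$')
  sorted[6] = r$qpppp  (last char: 'p')
Last column: rqppp$p
Original string S is at sorted index 5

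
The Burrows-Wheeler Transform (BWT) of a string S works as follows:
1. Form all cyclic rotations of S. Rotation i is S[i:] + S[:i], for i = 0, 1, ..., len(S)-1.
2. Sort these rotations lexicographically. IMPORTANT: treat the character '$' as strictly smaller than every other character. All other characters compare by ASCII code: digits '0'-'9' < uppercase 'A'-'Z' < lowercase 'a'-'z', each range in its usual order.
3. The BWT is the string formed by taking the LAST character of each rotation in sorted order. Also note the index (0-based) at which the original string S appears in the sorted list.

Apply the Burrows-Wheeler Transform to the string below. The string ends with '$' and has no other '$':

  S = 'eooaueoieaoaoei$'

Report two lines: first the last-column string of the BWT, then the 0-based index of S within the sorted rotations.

All 16 rotations (rotation i = S[i:]+S[:i]):
  rot[0] = eooaueoieaoaoei$
  rot[1] = ooaueoieaoaoei$e
  rot[2] = oaueoieaoaoei$eo
  rot[3] = aueoieaoaoei$eoo
  rot[4] = ueoieaoaoei$eooa
  rot[5] = eoieaoaoei$eooau
  rot[6] = oieaoaoei$eooaue
  rot[7] = ieaoaoei$eooaueo
  rot[8] = eaoaoei$eooaueoi
  rot[9] = aoaoei$eooaueoie
  rot[10] = oaoei$eooaueoiea
  rot[11] = aoei$eooaueoieao
  rot[12] = oei$eooaueoieaoa
  rot[13] = ei$eooaueoieaoao
  rot[14] = i$eooaueoieaoaoe
  rot[15] = $eooaueoieaoaoei
Sorted (with $ < everything):
  sorted[0] = $eooaueoieaoaoei  (last char: 'i')
  sorted[1] = aoaoei$eooaueoie  (last char: 'e')
  sorted[2] = aoei$eooaueoieao  (last char: 'o')
  sorted[3] = aueoieaoaoei$eoo  (last char: 'o')
  sorted[4] = eaoaoei$eooaueoi  (last char: 'i')
  sorted[5] = ei$eooaueoieaoao  (last char: 'o')
  sorted[6] = eoieaoaoei$eooau  (last char: 'u')
  sorted[7] = eooaueoieaoaoei$  (last char: '$')
  sorted[8] = i$eooaueoieaoaoe  (last char: 'e')
  sorted[9] = ieaoaoei$eooaueo  (last char: 'o')
  sorted[10] = oaoei$eooaueoiea  (last char: 'a')
  sorted[11] = oaueoieaoaoei$eo  (last char: 'o')
  sorted[12] = oei$eooaueoieaoa  (last char: 'a')
  sorted[13] = oieaoaoei$eooaue  (last char: 'e')
  sorted[14] = ooaueoieaoaoei$e  (last char: 'e')
  sorted[15] = ueoieaoaoei$eooa  (last char: 'a')
Last column: ieooiou$eoaoaeea
Original string S is at sorted index 7

Answer: ieooiou$eoaoaeea
7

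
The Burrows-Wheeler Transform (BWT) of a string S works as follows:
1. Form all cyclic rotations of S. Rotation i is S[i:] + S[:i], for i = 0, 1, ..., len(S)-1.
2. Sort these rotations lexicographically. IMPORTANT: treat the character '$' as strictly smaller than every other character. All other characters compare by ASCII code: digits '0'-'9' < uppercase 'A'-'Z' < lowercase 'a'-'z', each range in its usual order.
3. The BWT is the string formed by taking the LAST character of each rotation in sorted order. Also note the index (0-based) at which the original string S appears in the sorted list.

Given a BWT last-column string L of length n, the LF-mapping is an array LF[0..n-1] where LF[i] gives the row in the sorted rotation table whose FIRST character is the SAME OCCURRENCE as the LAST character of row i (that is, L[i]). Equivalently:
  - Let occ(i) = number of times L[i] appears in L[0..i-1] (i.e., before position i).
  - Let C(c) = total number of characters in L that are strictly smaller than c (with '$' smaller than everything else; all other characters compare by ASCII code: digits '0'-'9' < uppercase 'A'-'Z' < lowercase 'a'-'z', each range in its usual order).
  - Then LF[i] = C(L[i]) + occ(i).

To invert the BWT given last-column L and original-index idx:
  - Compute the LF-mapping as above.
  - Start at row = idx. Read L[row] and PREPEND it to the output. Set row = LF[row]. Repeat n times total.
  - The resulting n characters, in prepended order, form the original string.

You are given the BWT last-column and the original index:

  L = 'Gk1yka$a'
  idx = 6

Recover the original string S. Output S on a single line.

LF mapping: 2 5 1 7 6 3 0 4
Walk LF starting at row 6, prepending L[row]:
  step 1: row=6, L[6]='$', prepend. Next row=LF[6]=0
  step 2: row=0, L[0]='G', prepend. Next row=LF[0]=2
  step 3: row=2, L[2]='1', prepend. Next row=LF[2]=1
  step 4: row=1, L[1]='k', prepend. Next row=LF[1]=5
  step 5: row=5, L[5]='a', prepend. Next row=LF[5]=3
  step 6: row=3, L[3]='y', prepend. Next row=LF[3]=7
  step 7: row=7, L[7]='a', prepend. Next row=LF[7]=4
  step 8: row=4, L[4]='k', prepend. Next row=LF[4]=6
Reversed output: kayak1G$

Answer: kayak1G$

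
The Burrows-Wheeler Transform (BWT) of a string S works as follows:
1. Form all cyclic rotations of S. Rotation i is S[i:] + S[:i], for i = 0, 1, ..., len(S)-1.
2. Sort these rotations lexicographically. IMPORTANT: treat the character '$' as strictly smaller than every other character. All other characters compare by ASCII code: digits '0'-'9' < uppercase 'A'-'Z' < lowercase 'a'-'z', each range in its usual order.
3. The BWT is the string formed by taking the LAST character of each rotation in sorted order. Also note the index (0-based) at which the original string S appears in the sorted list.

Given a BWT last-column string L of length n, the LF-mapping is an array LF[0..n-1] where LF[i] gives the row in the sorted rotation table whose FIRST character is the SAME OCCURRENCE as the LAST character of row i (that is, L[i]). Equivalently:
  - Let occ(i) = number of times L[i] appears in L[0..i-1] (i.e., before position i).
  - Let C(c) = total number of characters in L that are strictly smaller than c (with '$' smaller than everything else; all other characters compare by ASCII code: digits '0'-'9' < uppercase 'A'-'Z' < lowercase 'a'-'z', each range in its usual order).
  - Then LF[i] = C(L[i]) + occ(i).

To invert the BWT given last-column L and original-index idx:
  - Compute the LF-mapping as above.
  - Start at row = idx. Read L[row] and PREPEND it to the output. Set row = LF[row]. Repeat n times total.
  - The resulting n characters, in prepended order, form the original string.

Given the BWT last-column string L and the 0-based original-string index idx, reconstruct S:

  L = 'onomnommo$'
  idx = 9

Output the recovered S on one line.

Answer: oonnmmomo$

Derivation:
LF mapping: 6 4 7 1 5 8 2 3 9 0
Walk LF starting at row 9, prepending L[row]:
  step 1: row=9, L[9]='$', prepend. Next row=LF[9]=0
  step 2: row=0, L[0]='o', prepend. Next row=LF[0]=6
  step 3: row=6, L[6]='m', prepend. Next row=LF[6]=2
  step 4: row=2, L[2]='o', prepend. Next row=LF[2]=7
  step 5: row=7, L[7]='m', prepend. Next row=LF[7]=3
  step 6: row=3, L[3]='m', prepend. Next row=LF[3]=1
  step 7: row=1, L[1]='n', prepend. Next row=LF[1]=4
  step 8: row=4, L[4]='n', prepend. Next row=LF[4]=5
  step 9: row=5, L[5]='o', prepend. Next row=LF[5]=8
  step 10: row=8, L[8]='o', prepend. Next row=LF[8]=9
Reversed output: oonnmmomo$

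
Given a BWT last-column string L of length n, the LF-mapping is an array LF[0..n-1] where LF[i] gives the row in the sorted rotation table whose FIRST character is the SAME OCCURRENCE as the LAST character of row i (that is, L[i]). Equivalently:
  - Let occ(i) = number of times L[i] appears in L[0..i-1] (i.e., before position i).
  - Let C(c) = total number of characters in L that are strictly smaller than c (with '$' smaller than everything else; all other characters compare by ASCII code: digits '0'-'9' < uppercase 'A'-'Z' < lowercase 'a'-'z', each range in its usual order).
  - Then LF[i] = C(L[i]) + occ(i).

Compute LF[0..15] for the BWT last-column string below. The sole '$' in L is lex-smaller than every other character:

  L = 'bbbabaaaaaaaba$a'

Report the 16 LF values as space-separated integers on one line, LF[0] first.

Char counts: '$':1, 'a':10, 'b':5
C (first-col start): C('$')=0, C('a')=1, C('b')=11
L[0]='b': occ=0, LF[0]=C('b')+0=11+0=11
L[1]='b': occ=1, LF[1]=C('b')+1=11+1=12
L[2]='b': occ=2, LF[2]=C('b')+2=11+2=13
L[3]='a': occ=0, LF[3]=C('a')+0=1+0=1
L[4]='b': occ=3, LF[4]=C('b')+3=11+3=14
L[5]='a': occ=1, LF[5]=C('a')+1=1+1=2
L[6]='a': occ=2, LF[6]=C('a')+2=1+2=3
L[7]='a': occ=3, LF[7]=C('a')+3=1+3=4
L[8]='a': occ=4, LF[8]=C('a')+4=1+4=5
L[9]='a': occ=5, LF[9]=C('a')+5=1+5=6
L[10]='a': occ=6, LF[10]=C('a')+6=1+6=7
L[11]='a': occ=7, LF[11]=C('a')+7=1+7=8
L[12]='b': occ=4, LF[12]=C('b')+4=11+4=15
L[13]='a': occ=8, LF[13]=C('a')+8=1+8=9
L[14]='$': occ=0, LF[14]=C('$')+0=0+0=0
L[15]='a': occ=9, LF[15]=C('a')+9=1+9=10

Answer: 11 12 13 1 14 2 3 4 5 6 7 8 15 9 0 10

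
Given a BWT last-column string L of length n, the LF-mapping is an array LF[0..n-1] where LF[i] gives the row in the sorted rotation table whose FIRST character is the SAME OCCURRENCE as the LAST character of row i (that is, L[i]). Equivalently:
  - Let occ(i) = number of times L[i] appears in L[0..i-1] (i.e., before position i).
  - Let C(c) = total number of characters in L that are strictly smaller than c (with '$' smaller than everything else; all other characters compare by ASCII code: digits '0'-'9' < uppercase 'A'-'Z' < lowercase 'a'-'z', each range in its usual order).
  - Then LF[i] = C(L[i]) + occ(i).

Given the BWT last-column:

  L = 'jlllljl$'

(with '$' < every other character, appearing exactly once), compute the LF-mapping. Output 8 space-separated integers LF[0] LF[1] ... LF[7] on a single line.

Answer: 1 3 4 5 6 2 7 0

Derivation:
Char counts: '$':1, 'j':2, 'l':5
C (first-col start): C('$')=0, C('j')=1, C('l')=3
L[0]='j': occ=0, LF[0]=C('j')+0=1+0=1
L[1]='l': occ=0, LF[1]=C('l')+0=3+0=3
L[2]='l': occ=1, LF[2]=C('l')+1=3+1=4
L[3]='l': occ=2, LF[3]=C('l')+2=3+2=5
L[4]='l': occ=3, LF[4]=C('l')+3=3+3=6
L[5]='j': occ=1, LF[5]=C('j')+1=1+1=2
L[6]='l': occ=4, LF[6]=C('l')+4=3+4=7
L[7]='$': occ=0, LF[7]=C('$')+0=0+0=0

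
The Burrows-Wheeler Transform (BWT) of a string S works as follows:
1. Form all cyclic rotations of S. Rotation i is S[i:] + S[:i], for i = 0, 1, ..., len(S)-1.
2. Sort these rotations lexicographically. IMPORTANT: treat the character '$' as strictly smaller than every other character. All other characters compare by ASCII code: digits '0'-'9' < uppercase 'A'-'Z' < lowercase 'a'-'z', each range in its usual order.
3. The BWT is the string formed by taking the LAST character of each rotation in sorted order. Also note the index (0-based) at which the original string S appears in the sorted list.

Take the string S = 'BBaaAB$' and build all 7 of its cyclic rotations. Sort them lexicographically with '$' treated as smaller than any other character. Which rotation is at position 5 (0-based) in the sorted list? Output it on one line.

All 7 rotations (rotation i = S[i:]+S[:i]):
  rot[0] = BBaaAB$
  rot[1] = BaaAB$B
  rot[2] = aaAB$BB
  rot[3] = aAB$BBa
  rot[4] = AB$BBaa
  rot[5] = B$BBaaA
  rot[6] = $BBaaAB
Sorted (with $ < everything):
  sorted[0] = $BBaaAB
  sorted[1] = AB$BBaa
  sorted[2] = B$BBaaA
  sorted[3] = BBaaAB$
  sorted[4] = BaaAB$B
  sorted[5] = aAB$BBa
  sorted[6] = aaAB$BB
sorted[5] = aAB$BBa

Answer: aAB$BBa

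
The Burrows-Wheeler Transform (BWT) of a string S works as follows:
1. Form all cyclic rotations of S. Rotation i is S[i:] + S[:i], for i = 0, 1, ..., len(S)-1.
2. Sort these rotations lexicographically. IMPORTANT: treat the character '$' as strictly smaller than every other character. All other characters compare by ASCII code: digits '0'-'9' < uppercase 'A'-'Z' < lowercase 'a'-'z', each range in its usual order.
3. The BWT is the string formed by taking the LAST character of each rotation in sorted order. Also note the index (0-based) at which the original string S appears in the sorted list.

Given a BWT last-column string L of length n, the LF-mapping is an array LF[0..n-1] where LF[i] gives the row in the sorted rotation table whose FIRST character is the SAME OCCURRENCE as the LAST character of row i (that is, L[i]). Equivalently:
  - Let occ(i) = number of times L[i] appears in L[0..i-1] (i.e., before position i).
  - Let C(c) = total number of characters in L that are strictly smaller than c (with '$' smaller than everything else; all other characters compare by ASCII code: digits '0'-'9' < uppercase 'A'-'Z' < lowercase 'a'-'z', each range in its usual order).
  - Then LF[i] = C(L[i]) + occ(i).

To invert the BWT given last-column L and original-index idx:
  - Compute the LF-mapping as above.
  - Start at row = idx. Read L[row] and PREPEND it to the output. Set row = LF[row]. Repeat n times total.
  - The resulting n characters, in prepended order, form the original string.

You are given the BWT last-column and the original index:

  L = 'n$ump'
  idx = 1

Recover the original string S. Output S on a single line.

LF mapping: 2 0 4 1 3
Walk LF starting at row 1, prepending L[row]:
  step 1: row=1, L[1]='$', prepend. Next row=LF[1]=0
  step 2: row=0, L[0]='n', prepend. Next row=LF[0]=2
  step 3: row=2, L[2]='u', prepend. Next row=LF[2]=4
  step 4: row=4, L[4]='p', prepend. Next row=LF[4]=3
  step 5: row=3, L[3]='m', prepend. Next row=LF[3]=1
Reversed output: mpun$

Answer: mpun$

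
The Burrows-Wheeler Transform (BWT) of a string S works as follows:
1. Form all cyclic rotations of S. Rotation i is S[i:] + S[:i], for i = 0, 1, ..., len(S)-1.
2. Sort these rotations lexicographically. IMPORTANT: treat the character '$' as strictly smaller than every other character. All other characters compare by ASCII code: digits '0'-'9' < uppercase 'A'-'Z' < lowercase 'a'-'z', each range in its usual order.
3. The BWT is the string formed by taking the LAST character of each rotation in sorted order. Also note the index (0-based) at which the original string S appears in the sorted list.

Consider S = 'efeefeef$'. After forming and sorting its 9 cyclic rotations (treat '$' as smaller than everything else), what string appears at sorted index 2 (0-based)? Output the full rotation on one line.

All 9 rotations (rotation i = S[i:]+S[:i]):
  rot[0] = efeefeef$
  rot[1] = feefeef$e
  rot[2] = eefeef$ef
  rot[3] = efeef$efe
  rot[4] = feef$efee
  rot[5] = eef$efeef
  rot[6] = ef$efeefe
  rot[7] = f$efeefee
  rot[8] = $efeefeef
Sorted (with $ < everything):
  sorted[0] = $efeefeef
  sorted[1] = eef$efeef
  sorted[2] = eefeef$ef
  sorted[3] = ef$efeefe
  sorted[4] = efeef$efe
  sorted[5] = efeefeef$
  sorted[6] = f$efeefee
  sorted[7] = feef$efee
  sorted[8] = feefeef$e
sorted[2] = eefeef$ef

Answer: eefeef$ef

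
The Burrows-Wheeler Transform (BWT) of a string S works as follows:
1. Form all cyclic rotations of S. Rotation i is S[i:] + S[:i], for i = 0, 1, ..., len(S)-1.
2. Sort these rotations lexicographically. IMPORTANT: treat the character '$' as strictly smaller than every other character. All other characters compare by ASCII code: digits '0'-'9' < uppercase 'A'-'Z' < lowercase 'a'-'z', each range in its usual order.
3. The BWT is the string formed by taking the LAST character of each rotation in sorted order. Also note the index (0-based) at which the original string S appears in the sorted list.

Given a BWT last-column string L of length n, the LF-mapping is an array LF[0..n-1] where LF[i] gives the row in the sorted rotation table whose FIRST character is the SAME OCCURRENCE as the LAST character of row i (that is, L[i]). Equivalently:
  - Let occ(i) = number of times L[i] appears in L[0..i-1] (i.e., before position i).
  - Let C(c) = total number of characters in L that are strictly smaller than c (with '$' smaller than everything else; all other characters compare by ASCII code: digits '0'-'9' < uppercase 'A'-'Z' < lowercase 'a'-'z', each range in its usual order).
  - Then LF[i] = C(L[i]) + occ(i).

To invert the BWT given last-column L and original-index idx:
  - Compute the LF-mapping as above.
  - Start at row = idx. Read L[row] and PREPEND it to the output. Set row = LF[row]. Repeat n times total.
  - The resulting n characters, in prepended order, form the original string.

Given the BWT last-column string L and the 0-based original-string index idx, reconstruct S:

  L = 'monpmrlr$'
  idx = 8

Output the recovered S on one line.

Answer: rrolpmnm$

Derivation:
LF mapping: 2 5 4 6 3 7 1 8 0
Walk LF starting at row 8, prepending L[row]:
  step 1: row=8, L[8]='$', prepend. Next row=LF[8]=0
  step 2: row=0, L[0]='m', prepend. Next row=LF[0]=2
  step 3: row=2, L[2]='n', prepend. Next row=LF[2]=4
  step 4: row=4, L[4]='m', prepend. Next row=LF[4]=3
  step 5: row=3, L[3]='p', prepend. Next row=LF[3]=6
  step 6: row=6, L[6]='l', prepend. Next row=LF[6]=1
  step 7: row=1, L[1]='o', prepend. Next row=LF[1]=5
  step 8: row=5, L[5]='r', prepend. Next row=LF[5]=7
  step 9: row=7, L[7]='r', prepend. Next row=LF[7]=8
Reversed output: rrolpmnm$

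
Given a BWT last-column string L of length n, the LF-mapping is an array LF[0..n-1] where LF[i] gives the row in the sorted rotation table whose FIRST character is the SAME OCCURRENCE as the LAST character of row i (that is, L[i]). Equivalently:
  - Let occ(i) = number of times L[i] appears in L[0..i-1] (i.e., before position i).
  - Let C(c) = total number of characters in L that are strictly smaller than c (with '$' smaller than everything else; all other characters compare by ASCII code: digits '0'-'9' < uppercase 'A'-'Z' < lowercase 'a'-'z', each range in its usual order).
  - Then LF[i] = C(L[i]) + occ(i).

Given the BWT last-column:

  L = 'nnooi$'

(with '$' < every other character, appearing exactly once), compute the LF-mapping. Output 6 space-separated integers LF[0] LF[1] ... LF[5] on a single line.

Answer: 2 3 4 5 1 0

Derivation:
Char counts: '$':1, 'i':1, 'n':2, 'o':2
C (first-col start): C('$')=0, C('i')=1, C('n')=2, C('o')=4
L[0]='n': occ=0, LF[0]=C('n')+0=2+0=2
L[1]='n': occ=1, LF[1]=C('n')+1=2+1=3
L[2]='o': occ=0, LF[2]=C('o')+0=4+0=4
L[3]='o': occ=1, LF[3]=C('o')+1=4+1=5
L[4]='i': occ=0, LF[4]=C('i')+0=1+0=1
L[5]='$': occ=0, LF[5]=C('$')+0=0+0=0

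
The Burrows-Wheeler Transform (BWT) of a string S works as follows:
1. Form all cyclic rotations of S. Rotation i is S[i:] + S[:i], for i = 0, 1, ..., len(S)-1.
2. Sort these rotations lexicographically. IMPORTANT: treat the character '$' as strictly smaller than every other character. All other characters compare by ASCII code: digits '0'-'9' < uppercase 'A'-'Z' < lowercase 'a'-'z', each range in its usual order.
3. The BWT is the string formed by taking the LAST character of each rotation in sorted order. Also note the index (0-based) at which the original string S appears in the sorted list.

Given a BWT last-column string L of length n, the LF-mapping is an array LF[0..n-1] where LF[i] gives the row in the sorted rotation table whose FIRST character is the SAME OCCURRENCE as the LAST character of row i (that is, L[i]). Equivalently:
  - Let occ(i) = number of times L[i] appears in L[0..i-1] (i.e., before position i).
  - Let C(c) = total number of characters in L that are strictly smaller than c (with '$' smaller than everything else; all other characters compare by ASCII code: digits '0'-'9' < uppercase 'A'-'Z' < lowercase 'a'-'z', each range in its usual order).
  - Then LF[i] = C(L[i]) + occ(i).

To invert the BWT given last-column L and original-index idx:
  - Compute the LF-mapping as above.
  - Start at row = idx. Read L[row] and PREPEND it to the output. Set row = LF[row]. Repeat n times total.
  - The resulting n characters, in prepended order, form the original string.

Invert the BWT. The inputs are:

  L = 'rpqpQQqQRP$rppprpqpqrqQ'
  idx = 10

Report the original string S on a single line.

LF mapping: 19 7 14 8 2 3 15 4 6 1 0 20 9 10 11 21 12 16 13 17 22 18 5
Walk LF starting at row 10, prepending L[row]:
  step 1: row=10, L[10]='$', prepend. Next row=LF[10]=0
  step 2: row=0, L[0]='r', prepend. Next row=LF[0]=19
  step 3: row=19, L[19]='q', prepend. Next row=LF[19]=17
  step 4: row=17, L[17]='q', prepend. Next row=LF[17]=16
  step 5: row=16, L[16]='p', prepend. Next row=LF[16]=12
  step 6: row=12, L[12]='p', prepend. Next row=LF[12]=9
  step 7: row=9, L[9]='P', prepend. Next row=LF[9]=1
  step 8: row=1, L[1]='p', prepend. Next row=LF[1]=7
  step 9: row=7, L[7]='Q', prepend. Next row=LF[7]=4
  step 10: row=4, L[4]='Q', prepend. Next row=LF[4]=2
  step 11: row=2, L[2]='q', prepend. Next row=LF[2]=14
  step 12: row=14, L[14]='p', prepend. Next row=LF[14]=11
  step 13: row=11, L[11]='r', prepend. Next row=LF[11]=20
  step 14: row=20, L[20]='r', prepend. Next row=LF[20]=22
  step 15: row=22, L[22]='Q', prepend. Next row=LF[22]=5
  step 16: row=5, L[5]='Q', prepend. Next row=LF[5]=3
  step 17: row=3, L[3]='p', prepend. Next row=LF[3]=8
  step 18: row=8, L[8]='R', prepend. Next row=LF[8]=6
  step 19: row=6, L[6]='q', prepend. Next row=LF[6]=15
  step 20: row=15, L[15]='r', prepend. Next row=LF[15]=21
  step 21: row=21, L[21]='q', prepend. Next row=LF[21]=18
  step 22: row=18, L[18]='p', prepend. Next row=LF[18]=13
  step 23: row=13, L[13]='p', prepend. Next row=LF[13]=10
Reversed output: ppqrqRpQQrrpqQQpPppqqr$

Answer: ppqrqRpQQrrpqQQpPppqqr$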